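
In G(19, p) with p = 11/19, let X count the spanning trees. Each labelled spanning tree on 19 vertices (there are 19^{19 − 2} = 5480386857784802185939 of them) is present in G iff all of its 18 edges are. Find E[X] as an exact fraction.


K_19 has 19^{19 − 2} = 5480386857784802185939 labelled spanning trees.
For each such spanning tree H, let X_H = 1 if all 18 edges of H are present in G. Then P[X_H = 1] = p^{18} = (11/19)^{18} = 5559917313492231481/104127350297911241532841.
Summing the indicators: E[X] = Σ_H E[X_H] = 5480386857784802185939 · p^{18} = 5480386857784802185939 · 5559917313492231481/104127350297911241532841 = 5559917313492231481/19.
Numerically: E[X] ≈ 2.926e+17.

E[X] = 5480386857784802185939 · (11/19)^{18} = 5559917313492231481/19 ≈ 2.926e+17.


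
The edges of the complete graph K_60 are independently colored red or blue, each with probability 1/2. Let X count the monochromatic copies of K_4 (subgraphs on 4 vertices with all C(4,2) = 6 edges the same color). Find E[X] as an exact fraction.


Let X = Σ_S X_S over the C(60, 4) = 487635 subsets S of size 4, where X_S = 1 if the K_4 on S is monochromatic.
For a fixed S, the K_4 on S has C(4, 2) = 6 edges. P[all 6 edges red] = (1/2)^6, and likewise for blue, so P[monochromatic] = 2·(1/2)^6 = 2^{1 − 6} = 1/32.
By linearity: E[X] = C(60, 4) · 2^{1 − 6} = 487635 · 1/32 = 487635/32.
Numerically: E[X] ≈ 15238.594.

E[X] = C(60,4)·2^(1−C(4,2)) = 487635/32 ≈ 15238.594.


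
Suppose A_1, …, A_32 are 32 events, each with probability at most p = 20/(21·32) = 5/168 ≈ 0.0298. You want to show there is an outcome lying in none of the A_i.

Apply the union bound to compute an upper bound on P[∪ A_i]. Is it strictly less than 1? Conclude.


Union bound: P[∪_{i=1}^{32} A_i] ≤ Σ_i P[A_i] ≤ 32·p = 32·(5/168) = 20/21.
Numerically: 20/21 ≈ 0.9524.
Is 20/21 < 1? YES.
Since P[∪ A_i] ≤ 20/21 < 1, the complement has P[∩ A_i^c] ≥ 1 − 20/21 = 1/21 > 0, so some outcome avoids every A_i.

32·p = 20/21 ≈ 0.9524; existence CERTIFIED by the union bound.


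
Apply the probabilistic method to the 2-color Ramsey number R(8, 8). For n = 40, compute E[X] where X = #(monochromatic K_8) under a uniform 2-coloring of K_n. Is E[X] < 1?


E[X] = C(40, 8) · 2^{1 − 28} = 76904685 · 2^{−27} = 76904685/134217728.
As a reduced fraction: E[X] = 76904685/134217728 ≈ 0.5729846.
Is E[X] < 1? YES.
Since E[X] < 1, there exists a 2-coloring of K_{40} with no monochromatic K_8; hence R(8, 8) > 40.

E[X] = 76904685/134217728 ≈ 0.5729846; E[X] < 1, so R(8, 8) > 40.


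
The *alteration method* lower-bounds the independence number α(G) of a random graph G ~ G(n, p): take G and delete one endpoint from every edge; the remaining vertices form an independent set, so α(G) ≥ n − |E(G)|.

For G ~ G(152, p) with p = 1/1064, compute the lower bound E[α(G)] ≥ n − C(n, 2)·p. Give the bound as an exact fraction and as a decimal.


E[|E(G)|] = C(152, 2)·p = 11476 · (1/1064) = 151/14.
E[α(G)] ≥ n − E[|E(G)|] = 152 − 151/14 = 1977/14.
Numerically: ≈ 141.2143.
(This is only a lower bound; the true E[α(G)] may be larger.)

E[α(G)] ≥ 1977/14 ≈ 141.2143.


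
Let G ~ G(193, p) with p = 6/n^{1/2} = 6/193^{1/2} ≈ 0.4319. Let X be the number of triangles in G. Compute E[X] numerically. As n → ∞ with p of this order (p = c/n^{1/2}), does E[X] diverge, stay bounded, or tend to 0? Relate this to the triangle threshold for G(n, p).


Number of potential triangles: C(193, 3) = 1179616.
Each occurs with probability p³ ≈ (0.4319)³ ≈ 8.055969e-02.
By linearity: E[X] = C(193, 3)·p³ ≈ 1179616 · 8.055969e-02 ≈ 95029.4996.
Since α = 1/2 < 1, p = c/n^{1/2} ≫ 1/n is above the triangle threshold p ~ 1/n. Asymptotically E[X] ~ (c³/6)·n^{3(1−α)} = (6³/6)·n^{1.5} → ∞; triangles are abundant w.h.p.

E[X] ≈ 95029.4996; in regime p = Θ(1/n^{1/2}) E[X] diverges (above the triangle threshold p ~ 1/n).


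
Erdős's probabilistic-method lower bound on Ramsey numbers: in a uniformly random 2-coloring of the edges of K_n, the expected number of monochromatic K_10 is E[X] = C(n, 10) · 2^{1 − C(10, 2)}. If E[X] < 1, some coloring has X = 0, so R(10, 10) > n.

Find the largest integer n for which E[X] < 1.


We need C(n, 10) · 2^{1 − 45} < 1, i.e. C(n, 10) < 2^{45 − 1} = 17592186044416.
Check values of n near the boundary:
  n = 96: C(96, 10) = 11279926456656; 11279926456656 < 17592186044416? YES
  n = 97: C(97, 10) = 12576469727536; 12576469727536 < 17592186044416? YES
  n = 98: C(98, 10) = 14005614014756; 14005614014756 < 17592186044416? YES
  n = 99: C(99, 10) = 15579278510796; 15579278510796 < 17592186044416? YES
  n = 100: C(100, 10) = 17310309456440; 17310309456440 < 17592186044416? YES
  n = 101: C(101, 10) = 19212541264840; 19212541264840 < 17592186044416? NO
  n = 102: C(102, 10) = 21300860967540; 21300860967540 < 17592186044416? NO
The largest n with C(n, 10) < 17592186044416 is n = 100 (where E[X] = 2163788682055/2199023255552 ≈ 0.983977). Hence R(10, 10) > 100, i.e. R(10, 10) ≥ 101.

Largest n = 100; hence R(10, 10) > 100.


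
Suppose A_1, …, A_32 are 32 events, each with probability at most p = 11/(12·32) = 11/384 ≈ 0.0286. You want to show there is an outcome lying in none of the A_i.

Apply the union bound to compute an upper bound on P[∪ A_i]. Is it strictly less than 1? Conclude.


Union bound: P[∪_{i=1}^{32} A_i] ≤ Σ_i P[A_i] ≤ 32·p = 32·(11/384) = 11/12.
Numerically: 11/12 ≈ 0.9167.
Is 11/12 < 1? YES.
Since P[∪ A_i] ≤ 11/12 < 1, the complement has P[∩ A_i^c] ≥ 1 − 11/12 = 1/12 > 0, so some outcome avoids every A_i.

32·p = 11/12 ≈ 0.9167; existence CERTIFIED by the union bound.


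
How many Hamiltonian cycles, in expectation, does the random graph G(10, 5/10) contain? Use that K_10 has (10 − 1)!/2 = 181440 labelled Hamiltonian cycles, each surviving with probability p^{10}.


K_10 has (10 − 1)!/2 = 181440 labelled Hamiltonian cycles.
For each such Hamiltonian cycle H, let X_H = 1 if all 10 edges of H are present in G. Then P[X_H = 1] = p^{10} = (1/2)^{10} = 1/1024.
By linearity: E[X] = Σ_H E[X_H] = 181440 · p^{10} = 181440 · 1/1024 = 2835/16.
Numerically: E[X] ≈ 177.2.

E[X] = 181440 · (1/2)^{10} = 2835/16 ≈ 177.2.


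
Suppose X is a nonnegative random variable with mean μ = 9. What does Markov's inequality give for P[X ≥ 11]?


μ = E[X] = 9, a = 11.
Markov: P[X ≥ 11] ≤ μ/a = (9)/11 = 9/11.
Numerically: ≈ 0.818.
(Since a = 11 > μ = 9.000, the bound 9/11 is < 1 and informative.)

P[X ≥ 11] ≤ 9/11 ≈ 0.818.


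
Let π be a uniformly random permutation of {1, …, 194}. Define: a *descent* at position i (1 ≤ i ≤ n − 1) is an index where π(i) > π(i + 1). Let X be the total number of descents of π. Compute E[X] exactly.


Write X = Σ X_I over i = 1, …, 193, with X_I the indicator of one descent.
There are 193 indicators.
For each fixed i, the pair (π(i), π(i+1)) is a uniformly random ordered pair of distinct values from {1, …, 194}; by symmetry P[π(i) > π(i+1)] = 1/2.
By linearity: E[X] = 193 · (1/2) = (194 − 1) · (1/2) = 193/2 ≈ 96.500.

E[X] = 193/2 = 96.500.


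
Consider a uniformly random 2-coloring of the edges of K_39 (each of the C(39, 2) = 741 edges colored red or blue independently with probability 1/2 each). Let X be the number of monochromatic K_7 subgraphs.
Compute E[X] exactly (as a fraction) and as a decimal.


Let X = Σ_S X_S over the C(39, 7) = 15380937 subsets S of size 7, where X_S = 1 if the K_7 on S is monochromatic.
For a fixed S, the K_7 on S has C(7, 2) = 21 edges. P[all 21 edges red] = (1/2)^21, and likewise for blue, so P[monochromatic] = 2·(1/2)^21 = 2^{1 − 21} = 1/1048576.
By linearity of expectation: E[X] = C(39, 7) · 2^{1 − 21} = 15380937 · 1/1048576 = 15380937/1048576.
Numerically: E[X] ≈ 14.668.

E[X] = C(39,7)·2^(1−C(7,2)) = 15380937/1048576 ≈ 14.668.


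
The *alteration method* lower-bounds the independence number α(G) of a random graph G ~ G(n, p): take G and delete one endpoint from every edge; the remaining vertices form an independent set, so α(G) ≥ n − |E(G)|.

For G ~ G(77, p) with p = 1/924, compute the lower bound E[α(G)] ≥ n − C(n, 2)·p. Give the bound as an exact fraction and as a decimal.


E[|E(G)|] = C(77, 2)·p = 2926 · (1/924) = 19/6.
E[α(G)] ≥ n − E[|E(G)|] = 77 − 19/6 = 443/6.
Numerically: ≈ 73.8333.
(This is only a lower bound; the true E[α(G)] may be larger.)

E[α(G)] ≥ 443/6 ≈ 73.8333.


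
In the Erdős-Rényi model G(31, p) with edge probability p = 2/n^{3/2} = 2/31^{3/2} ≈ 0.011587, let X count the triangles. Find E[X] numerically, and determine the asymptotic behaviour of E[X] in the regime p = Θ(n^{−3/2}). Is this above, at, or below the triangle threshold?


Number of potential triangles: C(31, 3) = 4495.
Each occurs with probability p³ ≈ (0.011587)³ ≈ 1.5558308e-06.
By linearity: E[X] = C(31, 3)·p³ ≈ 4495 · 1.5558308e-06 ≈ 0.00699.
Since α = 3/2 > 1, p = c/n^{3/2} = o(1/n) is below the triangle threshold p ~ 1/n. Asymptotically E[X] ~ (c³/6)·n^{3(1−α)} = (2³/6)·n^{-1.5} → 0, so by Markov's inequality G has no triangles w.h.p.

E[X] ≈ 0.00699; in regime p = Θ(1/n^{3/2}) E[X] tends to 0 (below the triangle threshold p ~ 1/n).


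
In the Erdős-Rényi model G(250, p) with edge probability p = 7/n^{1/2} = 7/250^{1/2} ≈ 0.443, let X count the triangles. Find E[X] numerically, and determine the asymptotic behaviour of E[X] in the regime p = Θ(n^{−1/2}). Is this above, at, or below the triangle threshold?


Number of potential triangles: C(250, 3) = 2573000.
Each occurs with probability p³ ≈ (0.443)³ ≈ 8.67729e-02.
By linearity: E[X] = C(250, 3)·p³ ≈ 2573000 · 8.67729e-02 ≈ 223266.669.
Since α = 1/2 < 1, p = c/n^{1/2} ≫ 1/n is above the triangle threshold p ~ 1/n. Asymptotically E[X] ~ (c³/6)·n^{3(1−α)} = (7³/6)·n^{1.5} → ∞; triangles are abundant w.h.p.

E[X] ≈ 223266.669; in regime p = Θ(1/n^{1/2}) E[X] diverges (above the triangle threshold p ~ 1/n).


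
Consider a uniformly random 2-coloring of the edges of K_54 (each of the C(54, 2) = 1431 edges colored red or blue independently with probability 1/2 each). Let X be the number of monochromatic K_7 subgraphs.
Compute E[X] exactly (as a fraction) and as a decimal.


Let X = Σ_S X_S over the C(54, 7) = 177100560 subsets S of size 7, where X_S = 1 if the K_7 on S is monochromatic.
For a fixed S, the K_7 on S has C(7, 2) = 21 edges. P[all 21 edges red] = (1/2)^21, and likewise for blue, so P[monochromatic] = 2·(1/2)^21 = 2^{1 − 21} = 1/1048576.
Summing: E[X] = C(54, 7) · 2^{1 − 21} = 177100560 · 1/1048576 = 11068785/65536.
Numerically: E[X] ≈ 168.896.

E[X] = C(54,7)·2^(1−C(7,2)) = 11068785/65536 ≈ 168.896.


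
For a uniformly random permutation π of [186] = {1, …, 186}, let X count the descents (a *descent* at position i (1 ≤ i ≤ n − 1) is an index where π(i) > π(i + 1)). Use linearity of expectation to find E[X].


Write X = Σ X_I over i = 1, …, 185, with X_I the indicator of one descent.
There are 185 indicators.
For each fixed i, the pair (π(i), π(i+1)) is a uniformly random ordered pair of distinct values from {1, …, 186}; by symmetry P[π(i) > π(i+1)] = 1/2.
By linearity: E[X] = 185 · (1/2) = (186 − 1) · (1/2) = 185/2 ≈ 92.500000.

E[X] = 185/2 = 92.500000.


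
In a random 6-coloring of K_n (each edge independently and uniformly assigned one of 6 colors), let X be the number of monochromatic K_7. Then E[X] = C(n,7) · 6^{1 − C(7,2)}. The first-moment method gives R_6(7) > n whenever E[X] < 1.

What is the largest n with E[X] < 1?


We need C(n, 7) · 6^{1 − 21} < 1, i.e. C(n, 7) < 6^{21 − 1} = 3656158440062976.
Check values of n near the boundary:
  n = 567: C(567, 7) = 3601671315933933; 3601671315933933 < 3656158440062976? YES
  n = 568: C(568, 7) = 3646611956239704; 3646611956239704 < 3656158440062976? YES
  n = 569: C(569, 7) = 3692032389858348; 3692032389858348 < 3656158440062976? NO
The largest n with C(n, 7) < 3656158440062976 is n = 568 (where E[X] = 16882462760369/16926659444736 ≈ 0.9973889). Hence R_6(7) > 568, i.e. R_6(7) ≥ 569.

Largest n = 568; hence R_6(7) > 568.


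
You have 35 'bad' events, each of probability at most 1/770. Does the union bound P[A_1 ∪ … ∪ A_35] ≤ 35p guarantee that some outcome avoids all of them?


Union bound: P[∪_{i=1}^{35} A_i] ≤ Σ_i P[A_i] ≤ 35·p = 35·(1/770) = 1/22.
Numerically: 1/22 ≈ 0.045.
Is 1/22 < 1? YES.
Since P[∪ A_i] ≤ 1/22 < 1, the complement has P[∩ A_i^c] ≥ 1 − 1/22 = 21/22 > 0, so some outcome avoids every A_i.

35·p = 1/22 ≈ 0.045; existence CERTIFIED by the union bound.


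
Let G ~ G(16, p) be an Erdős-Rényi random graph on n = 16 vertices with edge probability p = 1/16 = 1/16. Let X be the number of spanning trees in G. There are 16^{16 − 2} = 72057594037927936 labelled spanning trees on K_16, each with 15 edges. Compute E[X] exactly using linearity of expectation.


K_16 has 16^{16 − 2} = 72057594037927936 labelled spanning trees.
For each such spanning tree H, let X_H = 1 if all 15 edges of H are present in G. Then P[X_H = 1] = p^{15} = (1/16)^{15} = 1/1152921504606846976.
Summing the indicators: E[X] = Σ_H E[X_H] = 72057594037927936 · p^{15} = 72057594037927936 · 1/1152921504606846976 = 1/16.
Numerically: E[X] ≈ 0.0625.

E[X] = 72057594037927936 · (1/16)^{15} = 1/16 ≈ 0.0625.


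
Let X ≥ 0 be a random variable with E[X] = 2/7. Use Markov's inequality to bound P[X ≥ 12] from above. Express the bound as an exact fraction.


μ = E[X] = 2/7, a = 12.
Markov: P[X ≥ 12] ≤ μ/a = (2/7)/12 = 1/42.
Numerically: ≈ 0.024.
(Since a = 12 > μ = 0.286, the bound 1/42 is < 1 and informative.)

P[X ≥ 12] ≤ 1/42 ≈ 0.024.


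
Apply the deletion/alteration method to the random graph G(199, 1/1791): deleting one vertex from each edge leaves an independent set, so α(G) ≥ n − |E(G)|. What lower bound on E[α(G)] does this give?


E[|E(G)|] = C(199, 2)·p = 19701 · (1/1791) = 11.
E[α(G)] ≥ n − E[|E(G)|] = 199 − 11 = 188.
Numerically: ≈ 188.00000.
(This is only a lower bound; the true E[α(G)] may be larger.)

E[α(G)] ≥ 188 ≈ 188.00000.


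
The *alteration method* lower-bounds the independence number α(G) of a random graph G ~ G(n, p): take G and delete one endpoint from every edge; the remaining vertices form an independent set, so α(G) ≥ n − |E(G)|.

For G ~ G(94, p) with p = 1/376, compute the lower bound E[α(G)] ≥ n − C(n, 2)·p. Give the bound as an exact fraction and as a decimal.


E[|E(G)|] = C(94, 2)·p = 4371 · (1/376) = 93/8.
E[α(G)] ≥ n − E[|E(G)|] = 94 − 93/8 = 659/8.
Numerically: ≈ 82.3750.
(This is only a lower bound; the true E[α(G)] may be larger.)

E[α(G)] ≥ 659/8 ≈ 82.3750.


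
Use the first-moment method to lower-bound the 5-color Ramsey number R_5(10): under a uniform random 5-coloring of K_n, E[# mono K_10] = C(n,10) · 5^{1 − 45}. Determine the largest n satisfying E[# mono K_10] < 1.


We need C(n, 10) · 5^{1 − 45} < 1, i.e. C(n, 10) < 5^{45 − 1} = 5684341886080801486968994140625.
Check values of n near the boundary:
  n = 5389: C(5389, 10) = 5645340767466558997768874792926; 5645340767466558997768874792926 < 5684341886080801486968994140625? YES
  n = 5390: C(5390, 10) = 5655833965919099070255434039753; 5655833965919099070255434039753 < 5684341886080801486968994140625? YES
  n = 5391: C(5391, 10) = 5666344714787188828795213697883; 5666344714787188828795213697883 < 5684341886080801486968994140625? YES
  n = 5392: C(5392, 10) = 5676873040158402483252283957448; 5676873040158402483252283957448 < 5684341886080801486968994140625? YES
  n = 5393: C(5393, 10) = 5687418968154238267170642278008; 5687418968154238267170642278008 < 5684341886080801486968994140625? NO
  n = 5394: C(5394, 10) = 5697982524930156243149785372878; 5697982524930156243149785372878 < 5684341886080801486968994140625? NO
  n = 5395: C(5395, 10) = 5708563736675616143322765475706; 5708563736675616143322765475706 < 5684341886080801486968994140625? NO
The largest n with C(n, 10) < 5684341886080801486968994140625 is n = 5392 (where E[X] = 5676873040158402483252283957448/5684341886080801486968994140625 ≈ 0.998686). Hence R_5(10) > 5392, i.e. R_5(10) ≥ 5393.

Largest n = 5392; hence R_5(10) > 5392.


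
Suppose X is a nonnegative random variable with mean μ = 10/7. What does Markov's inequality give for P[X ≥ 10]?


μ = E[X] = 10/7, a = 10.
Markov: P[X ≥ 10] ≤ μ/a = (10/7)/10 = 1/7.
Numerically: ≈ 0.1429.
(Since a = 10 > μ = 1.4286, the bound 1/7 is < 1 and informative.)

P[X ≥ 10] ≤ 1/7 ≈ 0.1429.


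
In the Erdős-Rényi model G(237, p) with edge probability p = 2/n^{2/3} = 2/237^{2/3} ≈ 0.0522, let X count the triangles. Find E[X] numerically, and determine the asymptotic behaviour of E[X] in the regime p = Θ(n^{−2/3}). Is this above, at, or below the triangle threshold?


Number of potential triangles: C(237, 3) = 2190670.
Each occurs with probability p³ ≈ (0.0522)³ ≈ 1.42427e-04.
By linearity: E[X] = C(237, 3)·p³ ≈ 2190670 · 1.42427e-04 ≈ 312.011.
Since α = 2/3 < 1, p = c/n^{2/3} ≫ 1/n is above the triangle threshold p ~ 1/n. Asymptotically E[X] ~ (c³/6)·n^{3(1−α)} = (2³/6)·n^{1} → ∞; triangles are abundant w.h.p.

E[X] ≈ 312.011; in regime p = Θ(1/n^{2/3}) E[X] diverges (above the triangle threshold p ~ 1/n).


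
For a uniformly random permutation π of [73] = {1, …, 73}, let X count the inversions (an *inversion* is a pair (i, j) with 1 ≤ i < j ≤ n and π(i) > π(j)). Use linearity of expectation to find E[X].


Write X = Σ X_I over the C(73, 2) = 2628 pairs i < j, with X_I the indicator of one inversion.
There are 2628 indicators.
For each fixed pair i < j, the values π(i) and π(j) are two distinct elements of {1, …, 73} in uniformly random order; by symmetry P[π(i) > π(j)] = 1/2.
By linearity: E[X] = 2628 · (1/2) = C(73, 2) · (1/2) = 2628/2 = 1314 ≈ 1314.00000.

E[X] = 1314 = 1314.00000.


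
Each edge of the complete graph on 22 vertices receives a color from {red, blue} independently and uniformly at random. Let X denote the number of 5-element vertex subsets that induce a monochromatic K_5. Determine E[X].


Let X = Σ_S X_S over the C(22, 5) = 26334 subsets S of size 5, where X_S = 1 if the K_5 on S is monochromatic.
For a fixed S, the K_5 on S has C(5, 2) = 10 edges. P[all 10 edges red] = (1/2)^10, and likewise for blue, so P[monochromatic] = 2·(1/2)^10 = 2^{1 − 10} = 1/512.
By linearity: E[X] = C(22, 5) · 2^{1 − 10} = 26334 · 1/512 = 13167/256.
Numerically: E[X] ≈ 51.434.

E[X] = C(22,5)·2^(1−C(5,2)) = 13167/256 ≈ 51.434.


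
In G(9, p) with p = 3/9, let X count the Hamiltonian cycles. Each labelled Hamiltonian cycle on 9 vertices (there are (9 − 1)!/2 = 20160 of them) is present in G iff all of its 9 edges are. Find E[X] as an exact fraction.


K_9 has (9 − 1)!/2 = 20160 labelled Hamiltonian cycles.
For each such Hamiltonian cycle H, let X_H = 1 if all 9 edges of H are present in G. Then P[X_H = 1] = p^{9} = (1/3)^{9} = 1/19683.
Summing the indicators: E[X] = Σ_H E[X_H] = 20160 · p^{9} = 20160 · 1/19683 = 2240/2187.
Numerically: E[X] ≈ 1.02423.

E[X] = 20160 · (1/3)^{9} = 2240/2187 ≈ 1.02423.


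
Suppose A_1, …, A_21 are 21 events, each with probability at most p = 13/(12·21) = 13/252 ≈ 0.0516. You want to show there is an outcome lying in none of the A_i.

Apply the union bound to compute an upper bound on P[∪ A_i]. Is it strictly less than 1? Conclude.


Union bound: P[∪_{i=1}^{21} A_i] ≤ Σ_i P[A_i] ≤ 21·p = 21·(13/252) = 13/12.
Numerically: 13/12 ≈ 1.0833.
Is 13/12 < 1? NO.
Since the bound 13/12 is ≥ 1, the union bound is uninformative here; it does NOT by itself certify existence.

21·p = 13/12 ≈ 1.0833; existence NOT certified by the union bound.


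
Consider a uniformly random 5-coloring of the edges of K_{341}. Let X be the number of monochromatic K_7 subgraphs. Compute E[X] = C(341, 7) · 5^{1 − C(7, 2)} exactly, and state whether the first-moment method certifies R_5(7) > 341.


E[X] = C(341, 7) · 5^{1 − 21} = 99984606876440 · 5^{−20} = 99984606876440/95367431640625.
As a reduced fraction: E[X] = 19996921375288/19073486328125 ≈ 1.0484146.
Is E[X] < 1? NO.
Since E[X] ≥ 1, the first-moment bound is inconclusive at n = 341; it does NOT by itself certify R_5(7) > 341.

E[X] = 19996921375288/19073486328125 ≈ 1.0484146; E[X] ≥ 1; first-moment method inconclusive here.


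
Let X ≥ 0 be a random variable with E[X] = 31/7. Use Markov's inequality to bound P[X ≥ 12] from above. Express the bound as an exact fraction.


μ = E[X] = 31/7, a = 12.
Markov: P[X ≥ 12] ≤ μ/a = (31/7)/12 = 31/84.
Numerically: ≈ 0.3690.
(Since a = 12 > μ = 4.4286, the bound 31/84 is < 1 and informative.)

P[X ≥ 12] ≤ 31/84 ≈ 0.3690.


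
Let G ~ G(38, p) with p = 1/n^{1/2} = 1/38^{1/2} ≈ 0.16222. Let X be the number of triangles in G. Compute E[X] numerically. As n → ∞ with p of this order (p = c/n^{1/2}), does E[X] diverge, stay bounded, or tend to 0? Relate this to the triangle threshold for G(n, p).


Number of potential triangles: C(38, 3) = 8436.
Each occurs with probability p³ ≈ (0.16222)³ ≈ 4.2689848e-03.
By linearity: E[X] = C(38, 3)·p³ ≈ 8436 · 4.2689848e-03 ≈ 36.01316.
Since α = 1/2 < 1, p = c/n^{1/2} ≫ 1/n is above the triangle threshold p ~ 1/n. Asymptotically E[X] ~ (c³/6)·n^{3(1−α)} = (1³/6)·n^{1.5} → ∞; triangles are abundant w.h.p.

E[X] ≈ 36.01316; in regime p = Θ(1/n^{1/2}) E[X] diverges (above the triangle threshold p ~ 1/n).


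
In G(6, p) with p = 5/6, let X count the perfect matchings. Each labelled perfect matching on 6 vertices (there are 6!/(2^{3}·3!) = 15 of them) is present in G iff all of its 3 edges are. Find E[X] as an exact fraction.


K_6 has 6!/(2^{3}·3!) = 15 labelled perfect matchings.
For each such perfect matching H, let X_H = 1 if all 3 edges of H are present in G. Then P[X_H = 1] = p^{3} = (5/6)^{3} = 125/216.
By linearity: E[X] = Σ_H E[X_H] = 15 · p^{3} = 15 · 125/216 = 625/72.
Numerically: E[X] ≈ 8.68.

E[X] = 15 · (5/6)^{3} = 625/72 ≈ 8.68.


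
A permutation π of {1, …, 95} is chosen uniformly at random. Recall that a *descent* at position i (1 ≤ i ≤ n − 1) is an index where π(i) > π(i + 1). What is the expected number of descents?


Write X = Σ X_I over i = 1, …, 94, with X_I the indicator of one descent.
There are 94 indicators.
For each fixed i, the pair (π(i), π(i+1)) is a uniformly random ordered pair of distinct values from {1, …, 95}; by symmetry P[π(i) > π(i+1)] = 1/2.
By linearity: E[X] = 94 · (1/2) = (95 − 1) · (1/2) = 47 ≈ 47.00000.

E[X] = 47 = 47.00000.


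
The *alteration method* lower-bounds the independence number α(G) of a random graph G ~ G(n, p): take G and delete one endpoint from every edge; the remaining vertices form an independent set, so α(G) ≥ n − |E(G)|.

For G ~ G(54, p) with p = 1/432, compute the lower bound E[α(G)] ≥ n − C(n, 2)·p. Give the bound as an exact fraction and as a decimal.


E[|E(G)|] = C(54, 2)·p = 1431 · (1/432) = 53/16.
E[α(G)] ≥ n − E[|E(G)|] = 54 − 53/16 = 811/16.
Numerically: ≈ 50.68750.
(This is only a lower bound; the true E[α(G)] may be larger.)

E[α(G)] ≥ 811/16 ≈ 50.68750.


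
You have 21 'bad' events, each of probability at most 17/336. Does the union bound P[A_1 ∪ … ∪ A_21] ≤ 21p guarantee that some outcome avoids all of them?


Union bound: P[∪_{i=1}^{21} A_i] ≤ Σ_i P[A_i] ≤ 21·p = 21·(17/336) = 17/16.
Numerically: 17/16 ≈ 1.062500.
Is 17/16 < 1? NO.
Since the bound 17/16 is ≥ 1, the union bound is uninformative here; it does NOT by itself certify existence.

21·p = 17/16 ≈ 1.062500; existence NOT certified by the union bound.


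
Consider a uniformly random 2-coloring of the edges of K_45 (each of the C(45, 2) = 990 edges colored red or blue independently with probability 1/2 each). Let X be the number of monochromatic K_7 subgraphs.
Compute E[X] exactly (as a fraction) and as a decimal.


Let X = Σ_S X_S over the C(45, 7) = 45379620 subsets S of size 7, where X_S = 1 if the K_7 on S is monochromatic.
For a fixed S, the K_7 on S has C(7, 2) = 21 edges. P[all 21 edges red] = (1/2)^21, and likewise for blue, so P[monochromatic] = 2·(1/2)^21 = 2^{1 − 21} = 1/1048576.
By linearity of expectation: E[X] = C(45, 7) · 2^{1 − 21} = 45379620 · 1/1048576 = 11344905/262144.
Numerically: E[X] ≈ 43.2774.

E[X] = C(45,7)·2^(1−C(7,2)) = 11344905/262144 ≈ 43.2774.


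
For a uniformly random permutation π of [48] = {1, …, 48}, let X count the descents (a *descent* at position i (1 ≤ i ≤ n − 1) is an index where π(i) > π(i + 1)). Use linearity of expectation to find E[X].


Write X = Σ X_I over i = 1, …, 47, with X_I the indicator of one descent.
There are 47 indicators.
For each fixed i, the pair (π(i), π(i+1)) is a uniformly random ordered pair of distinct values from {1, …, 48}; by symmetry P[π(i) > π(i+1)] = 1/2.
By linearity: E[X] = 47 · (1/2) = (48 − 1) · (1/2) = 47/2 ≈ 23.50000.

E[X] = 47/2 = 23.50000.


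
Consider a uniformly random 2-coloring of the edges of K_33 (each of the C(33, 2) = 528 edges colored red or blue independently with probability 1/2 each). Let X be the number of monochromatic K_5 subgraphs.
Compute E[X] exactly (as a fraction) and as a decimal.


Let X = Σ_S X_S over the C(33, 5) = 237336 subsets S of size 5, where X_S = 1 if the K_5 on S is monochromatic.
For a fixed S, the K_5 on S has C(5, 2) = 10 edges. P[all 10 edges red] = (1/2)^10, and likewise for blue, so P[monochromatic] = 2·(1/2)^10 = 2^{1 − 10} = 1/512.
By linearity of expectation: E[X] = C(33, 5) · 2^{1 − 10} = 237336 · 1/512 = 29667/64.
Numerically: E[X] ≈ 463.54688.

E[X] = C(33,5)·2^(1−C(5,2)) = 29667/64 ≈ 463.54688.


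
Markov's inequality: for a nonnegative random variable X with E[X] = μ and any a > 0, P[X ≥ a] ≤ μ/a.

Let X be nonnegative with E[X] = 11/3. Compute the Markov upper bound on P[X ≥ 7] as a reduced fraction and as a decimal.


μ = E[X] = 11/3, a = 7.
Markov: P[X ≥ 7] ≤ μ/a = (11/3)/7 = 11/21.
Numerically: ≈ 0.5238.
(Since a = 7 > μ = 3.6667, the bound 11/21 is < 1 and informative.)

P[X ≥ 7] ≤ 11/21 ≈ 0.5238.


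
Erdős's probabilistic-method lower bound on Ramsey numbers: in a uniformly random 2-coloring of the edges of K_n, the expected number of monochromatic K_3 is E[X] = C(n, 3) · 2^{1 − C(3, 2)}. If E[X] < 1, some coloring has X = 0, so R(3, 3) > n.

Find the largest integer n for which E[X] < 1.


We need C(n, 3) · 2^{1 − 3} < 1, i.e. C(n, 3) < 2^{3 − 1} = 4.
Check values of n near the boundary:
  n = 3: C(3, 3) = 1; 1 < 4? YES
  n = 4: C(4, 3) = 4; 4 < 4? NO
  n = 5: C(5, 3) = 10; 10 < 4? NO
The largest n with C(n, 3) < 4 is n = 3 (where E[X] = 1/4 ≈ 0.2500000). Hence R(3, 3) > 3, i.e. R(3, 3) ≥ 4.

Largest n = 3; hence R(3, 3) > 3.


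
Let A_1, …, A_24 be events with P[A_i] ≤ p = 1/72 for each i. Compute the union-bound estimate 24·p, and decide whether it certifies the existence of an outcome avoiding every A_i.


Union bound: P[∪_{i=1}^{24} A_i] ≤ Σ_i P[A_i] ≤ 24·p = 24·(1/72) = 1/3.
Numerically: 1/3 ≈ 0.333.
Is 1/3 < 1? YES.
Since P[∪ A_i] ≤ 1/3 < 1, the complement has P[∩ A_i^c] ≥ 1 − 1/3 = 2/3 > 0, so some outcome avoids every A_i.

24·p = 1/3 ≈ 0.333; existence CERTIFIED by the union bound.


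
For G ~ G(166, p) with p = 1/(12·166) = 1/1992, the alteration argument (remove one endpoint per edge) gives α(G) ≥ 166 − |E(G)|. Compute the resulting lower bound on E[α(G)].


E[|E(G)|] = C(166, 2)·p = 13695 · (1/1992) = 55/8.
E[α(G)] ≥ n − E[|E(G)|] = 166 − 55/8 = 1273/8.
Numerically: ≈ 159.1250.
(This is only a lower bound; the true E[α(G)] may be larger.)

E[α(G)] ≥ 1273/8 ≈ 159.1250.


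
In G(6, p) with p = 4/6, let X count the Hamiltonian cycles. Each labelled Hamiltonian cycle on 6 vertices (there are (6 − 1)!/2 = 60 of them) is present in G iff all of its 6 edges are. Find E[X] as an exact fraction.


K_6 has (6 − 1)!/2 = 60 labelled Hamiltonian cycles.
For each such Hamiltonian cycle H, let X_H = 1 if all 6 edges of H are present in G. Then P[X_H = 1] = p^{6} = (2/3)^{6} = 64/729.
By linearity: E[X] = Σ_H E[X_H] = 60 · p^{6} = 60 · 64/729 = 1280/243.
Numerically: E[X] ≈ 5.2675.

E[X] = 60 · (2/3)^{6} = 1280/243 ≈ 5.2675.


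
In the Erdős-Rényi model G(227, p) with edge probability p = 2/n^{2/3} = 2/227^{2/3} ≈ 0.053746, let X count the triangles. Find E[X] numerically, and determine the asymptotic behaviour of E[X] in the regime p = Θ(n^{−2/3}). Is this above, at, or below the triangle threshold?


Number of potential triangles: C(227, 3) = 1923825.
Each occurs with probability p³ ≈ (0.053746)³ ≈ 1.55252382e-04.
By linearity: E[X] = C(227, 3)·p³ ≈ 1923825 · 1.55252382e-04 ≈ 298.678414.
Since α = 2/3 < 1, p = c/n^{2/3} ≫ 1/n is above the triangle threshold p ~ 1/n. Asymptotically E[X] ~ (c³/6)·n^{3(1−α)} = (2³/6)·n^{1} → ∞; triangles are abundant w.h.p.

E[X] ≈ 298.678414; in regime p = Θ(1/n^{2/3}) E[X] diverges (above the triangle threshold p ~ 1/n).


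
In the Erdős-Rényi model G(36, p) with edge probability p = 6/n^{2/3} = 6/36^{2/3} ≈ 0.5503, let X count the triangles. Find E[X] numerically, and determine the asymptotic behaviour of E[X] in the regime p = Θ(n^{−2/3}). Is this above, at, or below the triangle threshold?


Number of potential triangles: C(36, 3) = 7140.
Each occurs with probability p³ ≈ (0.5503)³ ≈ 1.666667e-01.
By linearity: E[X] = C(36, 3)·p³ ≈ 7140 · 1.666667e-01 ≈ 1190.0000.
Since α = 2/3 < 1, p = c/n^{2/3} ≫ 1/n is above the triangle threshold p ~ 1/n. Asymptotically E[X] ~ (c³/6)·n^{3(1−α)} = (6³/6)·n^{1} → ∞; triangles are abundant w.h.p.

E[X] ≈ 1190.0000; in regime p = Θ(1/n^{2/3}) E[X] diverges (above the triangle threshold p ~ 1/n).


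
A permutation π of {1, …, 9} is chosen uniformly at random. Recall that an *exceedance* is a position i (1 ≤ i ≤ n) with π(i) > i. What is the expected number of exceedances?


Write X = Σ_{i=1}^{9} X_i, where X_i = 1_{π(i) > i}.
For each fixed i, π(i) is uniform over {1, …, 9} (marginal of a uniform permutation), so P[π(i) > i] = (n − i)/n. Summing: Σ_{i=1}^{9} (n − i)/n = (0 + 1 + … + 8)/9 = 9(9 − 1)/(2·9) = (9 − 1)/2.
Hence E[X] = Σ_{i=1}^{9} (9 − i)/9 = 4 ≈ 4.0000.

E[X] = 4 = 4.0000.


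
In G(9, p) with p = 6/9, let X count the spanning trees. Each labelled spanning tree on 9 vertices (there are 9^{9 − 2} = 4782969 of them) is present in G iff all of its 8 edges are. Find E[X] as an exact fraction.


K_9 has 9^{9 − 2} = 4782969 labelled spanning trees.
For each such spanning tree H, let X_H = 1 if all 8 edges of H are present in G. Then P[X_H = 1] = p^{8} = (2/3)^{8} = 256/6561.
Summing the indicators: E[X] = Σ_H E[X_H] = 4782969 · p^{8} = 4782969 · 256/6561 = 186624.
Numerically: E[X] ≈ 1.87e+05.

E[X] = 4782969 · (2/3)^{8} = 186624 ≈ 1.87e+05.


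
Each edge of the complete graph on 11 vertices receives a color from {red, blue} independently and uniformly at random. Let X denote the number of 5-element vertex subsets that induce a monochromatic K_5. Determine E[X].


Let X = Σ_S X_S over the C(11, 5) = 462 subsets S of size 5, where X_S = 1 if the K_5 on S is monochromatic.
For a fixed S, the K_5 on S has C(5, 2) = 10 edges. P[all 10 edges red] = (1/2)^10, and likewise for blue, so P[monochromatic] = 2·(1/2)^10 = 2^{1 − 10} = 1/512.
Summing: E[X] = C(11, 5) · 2^{1 − 10} = 462 · 1/512 = 231/256.
Numerically: E[X] ≈ 0.9023.

E[X] = C(11,5)·2^(1−C(5,2)) = 231/256 ≈ 0.9023.


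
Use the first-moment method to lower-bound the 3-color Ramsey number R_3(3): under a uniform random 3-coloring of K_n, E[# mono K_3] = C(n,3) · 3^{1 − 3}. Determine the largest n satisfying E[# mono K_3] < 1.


We need C(n, 3) · 3^{1 − 3} < 1, i.e. C(n, 3) < 3^{3 − 1} = 9.
Check values of n near the boundary:
  n = 3: C(3, 3) = 1; 1 < 9? YES
  n = 4: C(4, 3) = 4; 4 < 9? YES
  n = 5: C(5, 3) = 10; 10 < 9? NO
  n = 6: C(6, 3) = 20; 20 < 9? NO
The largest n with C(n, 3) < 9 is n = 4 (where E[X] = 4/9 ≈ 0.4444). Hence R_3(3) > 4, i.e. R_3(3) ≥ 5.

Largest n = 4; hence R_3(3) > 4.


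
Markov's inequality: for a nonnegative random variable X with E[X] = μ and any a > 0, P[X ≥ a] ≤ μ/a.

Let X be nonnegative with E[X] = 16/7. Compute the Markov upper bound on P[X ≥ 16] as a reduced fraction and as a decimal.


μ = E[X] = 16/7, a = 16.
Markov: P[X ≥ 16] ≤ μ/a = (16/7)/16 = 1/7.
Numerically: ≈ 0.1429.
(Since a = 16 > μ = 2.2857, the bound 1/7 is < 1 and informative.)

P[X ≥ 16] ≤ 1/7 ≈ 0.1429.


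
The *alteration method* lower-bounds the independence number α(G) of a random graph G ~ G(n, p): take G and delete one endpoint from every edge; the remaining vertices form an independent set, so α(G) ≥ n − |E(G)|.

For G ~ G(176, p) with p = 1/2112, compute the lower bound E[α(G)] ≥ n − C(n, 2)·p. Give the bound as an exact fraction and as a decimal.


E[|E(G)|] = C(176, 2)·p = 15400 · (1/2112) = 175/24.
E[α(G)] ≥ n − E[|E(G)|] = 176 − 175/24 = 4049/24.
Numerically: ≈ 168.708333.
(This is only a lower bound; the true E[α(G)] may be larger.)

E[α(G)] ≥ 4049/24 ≈ 168.708333.


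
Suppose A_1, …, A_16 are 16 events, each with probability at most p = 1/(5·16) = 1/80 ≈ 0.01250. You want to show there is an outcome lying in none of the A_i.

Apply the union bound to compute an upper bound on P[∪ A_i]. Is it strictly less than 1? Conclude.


Union bound: P[∪_{i=1}^{16} A_i] ≤ Σ_i P[A_i] ≤ 16·p = 16·(1/80) = 1/5.
Numerically: 1/5 ≈ 0.20000.
Is 1/5 < 1? YES.
Since P[∪ A_i] ≤ 1/5 < 1, the complement has P[∩ A_i^c] ≥ 1 − 1/5 = 4/5 > 0, so some outcome avoids every A_i.

16·p = 1/5 ≈ 0.20000; existence CERTIFIED by the union bound.


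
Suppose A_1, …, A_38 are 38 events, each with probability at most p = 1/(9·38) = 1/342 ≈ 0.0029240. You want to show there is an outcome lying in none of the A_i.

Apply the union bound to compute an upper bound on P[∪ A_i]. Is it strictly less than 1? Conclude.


Union bound: P[∪_{i=1}^{38} A_i] ≤ Σ_i P[A_i] ≤ 38·p = 38·(1/342) = 1/9.
Numerically: 1/9 ≈ 0.1111111.
Is 1/9 < 1? YES.
Since P[∪ A_i] ≤ 1/9 < 1, the complement has P[∩ A_i^c] ≥ 1 − 1/9 = 8/9 > 0, so some outcome avoids every A_i.

38·p = 1/9 ≈ 0.1111111; existence CERTIFIED by the union bound.


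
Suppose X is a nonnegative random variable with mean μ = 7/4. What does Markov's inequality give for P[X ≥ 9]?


μ = E[X] = 7/4, a = 9.
Markov: P[X ≥ 9] ≤ μ/a = (7/4)/9 = 7/36.
Numerically: ≈ 0.194.
(Since a = 9 > μ = 1.750, the bound 7/36 is < 1 and informative.)

P[X ≥ 9] ≤ 7/36 ≈ 0.194.


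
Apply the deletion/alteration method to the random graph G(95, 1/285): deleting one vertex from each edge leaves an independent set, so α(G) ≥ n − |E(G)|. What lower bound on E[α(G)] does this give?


E[|E(G)|] = C(95, 2)·p = 4465 · (1/285) = 47/3.
E[α(G)] ≥ n − E[|E(G)|] = 95 − 47/3 = 238/3.
Numerically: ≈ 79.33333.
(This is only a lower bound; the true E[α(G)] may be larger.)

E[α(G)] ≥ 238/3 ≈ 79.33333.


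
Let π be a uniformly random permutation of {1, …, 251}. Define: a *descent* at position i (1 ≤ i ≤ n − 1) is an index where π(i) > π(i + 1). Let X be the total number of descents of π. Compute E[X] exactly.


Write X = Σ X_I over i = 1, …, 250, with X_I the indicator of one descent.
There are 250 indicators.
For each fixed i, the pair (π(i), π(i+1)) is a uniformly random ordered pair of distinct values from {1, …, 251}; by symmetry P[π(i) > π(i+1)] = 1/2.
By linearity: E[X] = 250 · (1/2) = (251 − 1) · (1/2) = 125 ≈ 125.00000.

E[X] = 125 = 125.00000.


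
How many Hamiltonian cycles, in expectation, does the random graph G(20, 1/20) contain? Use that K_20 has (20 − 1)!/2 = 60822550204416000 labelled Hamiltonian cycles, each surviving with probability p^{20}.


K_20 has (20 − 1)!/2 = 60822550204416000 labelled Hamiltonian cycles.
For each such Hamiltonian cycle H, let X_H = 1 if all 20 edges of H are present in G. Then P[X_H = 1] = p^{20} = (1/20)^{20} = 1/104857600000000000000000000.
By linearity of expectation: E[X] = Σ_H E[X_H] = 60822550204416000 · p^{20} = 60822550204416000 · 1/104857600000000000000000000 = 14849255421/25600000000000000000.
Numerically: E[X] ≈ 5.8005e-10.

E[X] = 60822550204416000 · (1/20)^{20} = 14849255421/25600000000000000000 ≈ 5.8005e-10.


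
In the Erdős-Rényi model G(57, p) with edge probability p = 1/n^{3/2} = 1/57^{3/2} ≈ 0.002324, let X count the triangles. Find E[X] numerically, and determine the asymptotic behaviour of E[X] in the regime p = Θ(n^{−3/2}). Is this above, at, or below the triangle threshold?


Number of potential triangles: C(57, 3) = 29260.
Each occurs with probability p³ ≈ (0.002324)³ ≈ 1.254767e-08.
By linearity: E[X] = C(57, 3)·p³ ≈ 29260 · 1.254767e-08 ≈ 0.0004.
Since α = 3/2 > 1, p = c/n^{3/2} = o(1/n) is below the triangle threshold p ~ 1/n. Asymptotically E[X] ~ (c³/6)·n^{3(1−α)} = (1³/6)·n^{-1.5} → 0, so by Markov's inequality G has no triangles w.h.p.

E[X] ≈ 0.0004; in regime p = Θ(1/n^{3/2}) E[X] tends to 0 (below the triangle threshold p ~ 1/n).


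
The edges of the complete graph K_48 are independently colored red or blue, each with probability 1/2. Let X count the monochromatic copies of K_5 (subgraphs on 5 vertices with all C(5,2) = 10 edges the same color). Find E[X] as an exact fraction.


Let X = Σ_S X_S over the C(48, 5) = 1712304 subsets S of size 5, where X_S = 1 if the K_5 on S is monochromatic.
For a fixed S, the K_5 on S has C(5, 2) = 10 edges. P[all 10 edges red] = (1/2)^10, and likewise for blue, so P[monochromatic] = 2·(1/2)^10 = 2^{1 − 10} = 1/512.
By linearity of expectation: E[X] = C(48, 5) · 2^{1 − 10} = 1712304 · 1/512 = 107019/32.
Numerically: E[X] ≈ 3344.344.

E[X] = C(48,5)·2^(1−C(5,2)) = 107019/32 ≈ 3344.344.


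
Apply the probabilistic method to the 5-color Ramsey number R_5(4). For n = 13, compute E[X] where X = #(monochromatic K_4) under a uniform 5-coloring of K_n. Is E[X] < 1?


E[X] = C(13, 4) · 5^{1 − 6} = 715 · 5^{−5} = 715/3125.
As a reduced fraction: E[X] = 143/625 ≈ 0.228800.
Is E[X] < 1? YES.
Since E[X] < 1, there exists a 5-coloring of K_{13} with no monochromatic K_4; hence R_5(4) > 13.

E[X] = 143/625 ≈ 0.228800; E[X] < 1, so R_5(4) > 13.


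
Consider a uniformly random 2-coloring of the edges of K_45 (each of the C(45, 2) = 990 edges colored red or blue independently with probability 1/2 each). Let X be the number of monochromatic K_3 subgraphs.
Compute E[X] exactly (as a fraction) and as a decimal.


Let X = Σ_S X_S over the C(45, 3) = 14190 subsets S of size 3, where X_S = 1 if the K_3 on S is monochromatic.
For a fixed S, the K_3 on S has C(3, 2) = 3 edges. P[all 3 edges red] = (1/2)^3, and likewise for blue, so P[monochromatic] = 2·(1/2)^3 = 2^{1 − 3} = 1/4.
By linearity: E[X] = C(45, 3) · 2^{1 − 3} = 14190 · 1/4 = 7095/2.
Numerically: E[X] ≈ 3547.5000.

E[X] = C(45,3)·2^(1−C(3,2)) = 7095/2 ≈ 3547.5000.


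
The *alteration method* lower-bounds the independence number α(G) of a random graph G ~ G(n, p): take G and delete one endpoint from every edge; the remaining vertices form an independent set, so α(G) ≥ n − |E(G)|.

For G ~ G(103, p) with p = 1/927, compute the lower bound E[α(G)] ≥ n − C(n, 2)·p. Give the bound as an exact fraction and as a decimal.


E[|E(G)|] = C(103, 2)·p = 5253 · (1/927) = 17/3.
E[α(G)] ≥ n − E[|E(G)|] = 103 − 17/3 = 292/3.
Numerically: ≈ 97.3333.
(This is only a lower bound; the true E[α(G)] may be larger.)

E[α(G)] ≥ 292/3 ≈ 97.3333.


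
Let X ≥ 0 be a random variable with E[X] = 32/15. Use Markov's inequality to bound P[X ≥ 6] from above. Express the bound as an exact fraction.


μ = E[X] = 32/15, a = 6.
Markov: P[X ≥ 6] ≤ μ/a = (32/15)/6 = 16/45.
Numerically: ≈ 0.356.
(Since a = 6 > μ = 2.133, the bound 16/45 is < 1 and informative.)

P[X ≥ 6] ≤ 16/45 ≈ 0.356.
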